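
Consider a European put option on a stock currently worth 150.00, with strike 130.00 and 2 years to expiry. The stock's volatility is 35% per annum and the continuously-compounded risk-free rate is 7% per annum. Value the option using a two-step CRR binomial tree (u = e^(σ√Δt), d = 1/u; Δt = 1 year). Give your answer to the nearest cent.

CRR parameters: u = e^(σ√Δt) = e^(0.35·√1) = 1.4191, d = 1/u = 0.7047
Per-period rate: rΔt = 0.07·1 = 0.07, so R = e^0.07 = 1.0725
Risk-neutral probability p = (e^0.07 − 0.7047)/(1.4191 − 0.7047) = 0.3678/0.7144 = 0.5149
Terminal stock prices: S_uu = 302.1, S_ud = 150, S_dd = 74.49
Terminal payoffs (K − S): max(-172.1, 0) = 0, max(-20, 0) = 0, max(55.51, 0) = 55.51
Node u (S = 212.9): V_u = e^(−0.07)·[0.5149·0.0000 + 0.4851·0.0000] = 0.0000
Node d (S = 105.7): V_d = e^(−0.07)·[0.5149·0.0000 + 0.4851·55.5122] = 25.1094
Node 0 (S = 150): V_0 = e^(−0.07)·[0.5149·0.0000 + 0.4851·25.1094] = 11.3575

11.36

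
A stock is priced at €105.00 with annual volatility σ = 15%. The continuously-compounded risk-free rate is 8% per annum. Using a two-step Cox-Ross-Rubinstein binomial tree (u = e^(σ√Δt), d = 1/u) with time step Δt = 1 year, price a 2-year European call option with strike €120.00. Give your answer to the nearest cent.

CRR parameters: u = e^(σ√Δt) = e^(0.15·√1) = 1.1618, d = 1/u = 0.8607
Per-period rate: rΔt = 0.08·1 = 0.08, so R = e^0.08 = 1.0833
Risk-neutral probability p = (e^0.08 − 0.8607)/(1.1618 − 0.8607) = 0.2226/0.3011 = 0.7392
Terminal stock prices: S_uu = 141.7, S_ud = 105, S_dd = 77.79
Terminal payoffs (S − K): max(21.74, 0) = 21.74, max(-15, 0) = 0, max(-42.21, 0) = 0
Node u (S = 122): V_u = e^(−0.08)·[0.7392·21.7352 + 0.2608·0.0000] = 14.8305
Node d (S = 90.37): V_d = e^(−0.08)·[0.7392·0.0000 + 0.2608·0.0000] = 0.0000
Node 0 (S = 105): V_0 = e^(−0.08)·[0.7392·14.8305 + 0.2608·0.0000] = 10.1192

€10.12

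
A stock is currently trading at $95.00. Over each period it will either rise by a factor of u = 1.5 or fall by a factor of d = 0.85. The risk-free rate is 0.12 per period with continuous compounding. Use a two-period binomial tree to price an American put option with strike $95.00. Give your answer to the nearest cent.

$7.24

Risk-neutral probability p = (e^0.12 − 0.85)/(1.5 − 0.85) = 0.2775/0.6500 = 0.4269
Terminal stock prices: S_uu = 213.8, S_ud = 121.1, S_dd = 68.64
Terminal payoffs (K − S): max(-118.8, 0) = 0, max(-26.12, 0) = 0, max(26.36, 0) = 26.36
Node u (S = 142.5): continuation = e^(−0.12)·[0.4269·0.0000 + 0.5731·0.0000] = 0.0000; exercise value = 0.0000 ≤ continuation, so V_u = 0.0000
Node d (S = 80.75): continuation = e^(−0.12)·[0.4269·0.0000 + 0.5731·26.3625] = 13.3995; exercise value = 14.2500 > continuation, so V_d = 14.2500 (exercise)
Node 0 (S = 95): continuation = e^(−0.12)·[0.4269·0.0000 + 0.5731·14.2500] = 7.2430; exercise value = 0.0000 ≤ continuation, so V_0 = 7.2430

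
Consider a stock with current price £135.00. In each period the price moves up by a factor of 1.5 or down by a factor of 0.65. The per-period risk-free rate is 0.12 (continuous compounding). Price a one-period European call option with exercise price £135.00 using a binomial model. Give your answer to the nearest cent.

Risk-neutral probability p = (e^0.12 − 0.65)/(1.5 − 0.65) = 0.4775/0.8500 = 0.5618
Terminal stock prices: S_u = 202.5, S_d = 87.75
Terminal payoffs (S − K): max(67.5, 0) = 67.5, max(-47.25, 0) = 0
Node 0 (S = 135): V_0 = e^(−0.12)·[0.5618·67.5000 + 0.4382·0.0000] = 33.6310

£33.63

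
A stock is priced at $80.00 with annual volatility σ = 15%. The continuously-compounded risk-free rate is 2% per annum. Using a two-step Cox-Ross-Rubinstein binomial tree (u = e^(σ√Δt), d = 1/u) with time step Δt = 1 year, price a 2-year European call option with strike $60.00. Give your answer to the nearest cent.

CRR parameters: u = e^(σ√Δt) = e^(0.15·√1) = 1.1618, d = 1/u = 0.8607
Per-period rate: rΔt = 0.02·1 = 0.02, so R = e^0.02 = 1.0202
Risk-neutral probability p = (e^0.02 − 0.8607)/(1.1618 − 0.8607) = 0.1595/0.3011 = 0.5297
Terminal stock prices: S_uu = 108, S_ud = 80, S_dd = 59.27
Terminal payoffs (S − K): max(47.99, 0) = 47.99, max(20, 0) = 20, max(-0.7345, 0) = 0
Node u (S = 92.95): V_u = e^(−0.02)·[0.5297·47.9887 + 0.4703·20.0000] = 34.1348
Node d (S = 68.86): V_d = e^(−0.02)·[0.5297·20.0000 + 0.4703·0.0000] = 10.3834
Node 0 (S = 80): V_0 = e^(−0.02)·[0.5297·34.1348 + 0.4703·10.3834] = 22.5088

$22.51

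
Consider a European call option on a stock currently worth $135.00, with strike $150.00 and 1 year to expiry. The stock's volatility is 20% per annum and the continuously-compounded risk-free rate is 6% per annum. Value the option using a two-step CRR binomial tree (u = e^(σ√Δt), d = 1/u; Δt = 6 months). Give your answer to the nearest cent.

CRR parameters: u = e^(σ√Δt) = e^(0.2·√0.5) = 1.1519, d = 1/u = 0.8681
Per-period rate: rΔt = 0.06·0.5 = 0.03, so R = e^0.03 = 1.0305
Risk-neutral probability p = (e^0.03 − 0.8681)/(1.1519 − 0.8681) = 0.1623/0.2838 = 0.5720
Terminal stock prices: S_uu = 179.1, S_ud = 135, S_dd = 101.7
Terminal payoffs (S − K): max(29.13, 0) = 29.13, max(-15, 0) = 0, max(-48.26, 0) = 0
Node u (S = 155.5): V_u = e^(−0.03)·[0.5720·29.1310 + 0.4280·0.0000] = 16.1710
Node d (S = 117.2): V_d = e^(−0.03)·[0.5720·0.0000 + 0.4280·0.0000] = 0.0000
Node 0 (S = 135): V_0 = e^(−0.03)·[0.5720·16.1710 + 0.4280·0.0000] = 8.9767

$8.98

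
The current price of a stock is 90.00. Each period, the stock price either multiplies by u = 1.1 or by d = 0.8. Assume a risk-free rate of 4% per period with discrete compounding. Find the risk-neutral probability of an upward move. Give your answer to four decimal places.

Risk-neutral probability p = (1 + 0.04 − 0.8)/(1.1 − 0.8) = 0.2400/0.3000 = 0.8000

p = 0.8000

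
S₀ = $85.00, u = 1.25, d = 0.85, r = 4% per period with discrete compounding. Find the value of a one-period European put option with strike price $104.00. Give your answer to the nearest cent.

Risk-neutral probability p = (1 + 0.04 − 0.85)/(1.25 − 0.85) = 0.1900/0.4000 = 0.4750
Terminal stock prices: S_u = 106.2, S_d = 72.25
Terminal payoffs (K − S): max(-2.25, 0) = 0, max(31.75, 0) = 31.75
Node 0 (S = 85): V_0 = 1/1.04·[0.4750·0.0000 + 0.5250·31.7500] = 16.0276

$16.03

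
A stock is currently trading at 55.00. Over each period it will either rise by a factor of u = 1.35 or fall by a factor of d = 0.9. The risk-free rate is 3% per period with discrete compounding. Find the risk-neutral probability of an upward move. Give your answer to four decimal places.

p = 0.2889

Risk-neutral probability p = (1 + 0.03 − 0.9)/(1.35 − 0.9) = 0.1300/0.4500 = 0.2889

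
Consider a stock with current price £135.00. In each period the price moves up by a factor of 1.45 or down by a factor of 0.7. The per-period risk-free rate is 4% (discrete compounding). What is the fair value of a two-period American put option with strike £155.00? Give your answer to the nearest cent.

Risk-neutral probability p = (1 + 0.04 − 0.7)/(1.45 − 0.7) = 0.3400/0.7500 = 0.4533
Terminal stock prices: S_uu = 283.8, S_ud = 137, S_dd = 66.15
Terminal payoffs (K − S): max(-128.8, 0) = 0, max(17.98, 0) = 17.98, max(88.85, 0) = 88.85
Node u (S = 195.8): continuation = 1/1.04·[0.4533·0.0000 + 0.5467·17.9750] = 9.4484; exercise value = 0.0000 ≤ continuation, so V_u = 9.4484
Node d (S = 94.5): continuation = 1/1.04·[0.4533·17.9750 + 0.5467·88.8500] = 54.5385; exercise value = 60.5000 > continuation, so V_d = 60.5000 (exercise)
Node 0 (S = 135): continuation = 1/1.04·[0.4533·9.4484 + 0.5467·60.5000] = 35.9198; exercise value = 20.0000 ≤ continuation, so V_0 = 35.9198

£35.92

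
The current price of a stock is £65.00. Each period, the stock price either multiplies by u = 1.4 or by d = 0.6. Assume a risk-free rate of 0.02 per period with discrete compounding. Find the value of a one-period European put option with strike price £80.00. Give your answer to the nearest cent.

Risk-neutral probability p = (1 + 0.02 − 0.6)/(1.4 − 0.6) = 0.4200/0.8000 = 0.5250
Terminal stock prices: S_u = 91, S_d = 39
Terminal payoffs (K − S): max(-11, 0) = 0, max(41, 0) = 41
Node 0 (S = 65): V_0 = 1/1.02·[0.5250·0.0000 + 0.4750·41.0000] = 19.0931

£19.09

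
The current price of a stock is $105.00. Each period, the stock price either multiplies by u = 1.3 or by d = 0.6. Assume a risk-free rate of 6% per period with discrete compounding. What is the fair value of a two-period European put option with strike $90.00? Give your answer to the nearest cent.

Risk-neutral probability p = (1 + 0.06 − 0.6)/(1.3 − 0.6) = 0.4600/0.7000 = 0.6571
Terminal stock prices: S_uu = 177.5, S_ud = 81.9, S_dd = 37.8
Terminal payoffs (K − S): max(-87.45, 0) = 0, max(8.1, 0) = 8.1, max(52.2, 0) = 52.2
Node u (S = 136.5): V_u = 1/1.06·[0.6571·0.0000 + 0.3429·8.1000] = 2.6199
Node d (S = 63): V_d = 1/1.06·[0.6571·8.1000 + 0.3429·52.2000] = 21.9057
Node 0 (S = 105): V_0 = 1/1.06·[0.6571·2.6199 + 0.3429·21.9057] = 8.7096

$8.71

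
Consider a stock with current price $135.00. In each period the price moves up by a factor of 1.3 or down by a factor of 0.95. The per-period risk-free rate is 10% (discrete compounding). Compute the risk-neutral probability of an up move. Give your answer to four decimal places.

Risk-neutral probability p = (1 + 0.1 − 0.95)/(1.3 − 0.95) = 0.1500/0.3500 = 0.4286

p = 0.4286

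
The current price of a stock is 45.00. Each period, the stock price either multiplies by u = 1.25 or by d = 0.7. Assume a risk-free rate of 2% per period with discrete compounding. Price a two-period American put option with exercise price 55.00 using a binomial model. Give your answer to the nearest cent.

13.29

Risk-neutral probability p = (1 + 0.02 − 0.7)/(1.25 − 0.7) = 0.3200/0.5500 = 0.5818
Terminal stock prices: S_uu = 70.31, S_ud = 39.38, S_dd = 22.05
Terminal payoffs (K − S): max(-15.31, 0) = 0, max(15.62, 0) = 15.62, max(32.95, 0) = 32.95
Node u (S = 56.25): continuation = 1/1.02·[0.5818·0.0000 + 0.4182·15.6250] = 6.4060; exercise value = 0.0000 ≤ continuation, so V_u = 6.4060
Node d (S = 31.5): continuation = 1/1.02·[0.5818·15.6250 + 0.4182·32.9500] = 22.4216; exercise value = 23.5000 > continuation, so V_d = 23.5000 (exercise)
Node 0 (S = 45): continuation = 1/1.02·[0.5818·6.4060 + 0.4182·23.5000] = 13.2886; exercise value = 10.0000 ≤ continuation, so V_0 = 13.2886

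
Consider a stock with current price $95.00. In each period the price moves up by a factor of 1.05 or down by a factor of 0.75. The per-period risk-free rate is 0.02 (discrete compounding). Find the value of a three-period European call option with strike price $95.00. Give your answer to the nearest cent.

Risk-neutral probability p = (1 + 0.02 − 0.75)/(1.05 − 0.75) = 0.2700/0.3000 = 0.9000
Terminal stock prices: S_uuu = 110, S_uud = 78.55, S_udd = 56.11, S_ddd = 40.08
Terminal payoffs (S − K): max(14.97, 0) = 14.97, max(-16.45, 0) = 0, max(-38.89, 0) = 0, max(-54.92, 0) = 0
Node uu (S = 104.7): V_uu = 1/1.02·[0.9000·14.9744 + 0.1000·0.0000] = 13.2127
Node ud (S = 74.81): V_ud = 1/1.02·[0.9000·0.0000 + 0.1000·0.0000] = 0.0000
Node dd (S = 53.44): V_dd = 1/1.02·[0.9000·0.0000 + 0.1000·0.0000] = 0.0000
Node u (S = 99.75): V_u = 1/1.02·[0.9000·13.2127 + 0.1000·0.0000] = 11.6583
Node d (S = 71.25): V_d = 1/1.02·[0.9000·0.0000 + 0.1000·0.0000] = 0.0000
Node 0 (S = 95): V_0 = 1/1.02·[0.9000·11.6583 + 0.1000·0.0000] = 10.2867

$10.29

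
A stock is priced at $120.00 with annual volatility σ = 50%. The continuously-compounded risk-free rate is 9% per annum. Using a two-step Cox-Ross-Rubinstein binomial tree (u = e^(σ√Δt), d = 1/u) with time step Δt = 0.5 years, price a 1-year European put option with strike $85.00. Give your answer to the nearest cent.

CRR parameters: u = e^(σ√Δt) = e^(0.5·√0.5) = 1.4241, d = 1/u = 0.7022
Per-period rate: rΔt = 0.09·0.5 = 0.045, so R = e^0.045 = 1.0460
Risk-neutral probability p = (e^0.045 − 0.7022)/(1.4241 − 0.7022) = 0.3438/0.7219 = 0.4763
Terminal stock prices: S_uu = 243.4, S_ud = 120, S_dd = 59.17
Terminal payoffs (K − S): max(-158.4, 0) = 0, max(-35, 0) = 0, max(25.83, 0) = 25.83
Node u (S = 170.9): V_u = e^(−0.045)·[0.4763·0.0000 + 0.5237·0.0000] = 0.0000
Node d (S = 84.26): V_d = e^(−0.045)·[0.4763·0.0000 + 0.5237·25.8318] = 12.9334
Node 0 (S = 120): V_0 = e^(−0.045)·[0.4763·0.0000 + 0.5237·12.9334] = 6.4754

$6.48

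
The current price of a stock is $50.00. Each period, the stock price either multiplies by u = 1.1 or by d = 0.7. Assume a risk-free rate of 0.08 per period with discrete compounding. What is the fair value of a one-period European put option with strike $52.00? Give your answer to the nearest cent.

Risk-neutral probability p = (1 + 0.08 − 0.7)/(1.1 − 0.7) = 0.3800/0.4000 = 0.9500
Terminal stock prices: S_u = 55, S_d = 35
Terminal payoffs (K − S): max(-3, 0) = 0, max(17, 0) = 17
Node 0 (S = 50): V_0 = 1/1.08·[0.9500·0.0000 + 0.0500·17.0000] = 0.7870

$0.79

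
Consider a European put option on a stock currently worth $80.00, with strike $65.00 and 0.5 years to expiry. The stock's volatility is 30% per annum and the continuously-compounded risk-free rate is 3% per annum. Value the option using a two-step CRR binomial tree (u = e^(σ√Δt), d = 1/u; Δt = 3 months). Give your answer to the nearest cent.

CRR parameters: u = e^(σ√Δt) = e^(0.3·√0.25) = 1.1618, d = 1/u = 0.8607
Per-period rate: rΔt = 0.03·0.25 = 0.0075, so R = e^0.0075 = 1.0075
Risk-neutral probability p = (e^0.0075 − 0.8607)/(1.1618 − 0.8607) = 0.1468/0.3011 = 0.4876
Terminal stock prices: S_uu = 108, S_ud = 80, S_dd = 59.27
Terminal payoffs (K − S): max(-42.99, 0) = 0, max(-15, 0) = 0, max(5.735, 0) = 5.735
Node u (S = 92.95): V_u = e^(−0.0075)·[0.4876·0.0000 + 0.5124·0.0000] = 0.0000
Node d (S = 68.86): V_d = e^(−0.0075)·[0.4876·0.0000 + 0.5124·5.7345] = 2.9166
Node 0 (S = 80): V_0 = e^(−0.0075)·[0.4876·0.0000 + 0.5124·2.9166] = 1.4834

$1.48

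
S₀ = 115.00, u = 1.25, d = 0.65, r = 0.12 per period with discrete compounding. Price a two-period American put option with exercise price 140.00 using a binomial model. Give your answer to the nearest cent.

25.00

Risk-neutral probability p = (1 + 0.12 − 0.65)/(1.25 − 0.65) = 0.4700/0.6000 = 0.7833
Terminal stock prices: S_uu = 179.7, S_ud = 93.44, S_dd = 48.59
Terminal payoffs (K − S): max(-39.69, 0) = 0, max(46.56, 0) = 46.56, max(91.41, 0) = 91.41
Node u (S = 143.8): continuation = 1/1.12·[0.7833·0.0000 + 0.2167·46.5625] = 9.0076; exercise value = 0.0000 ≤ continuation, so V_u = 9.0076
Node d (S = 74.75): continuation = 1/1.12·[0.7833·46.5625 + 0.2167·91.4125] = 50.2500; exercise value = 65.2500 > continuation, so V_d = 65.2500 (exercise)
Node 0 (S = 115): continuation = 1/1.12·[0.7833·9.0076 + 0.2167·65.2500] = 18.9227; exercise value = 25.0000 > continuation, so V_0 = 25.0000 (exercise)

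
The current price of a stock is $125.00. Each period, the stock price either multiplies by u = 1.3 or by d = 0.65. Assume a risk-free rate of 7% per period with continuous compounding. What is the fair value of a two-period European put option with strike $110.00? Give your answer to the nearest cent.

Risk-neutral probability p = (e^0.07 − 0.65)/(1.3 − 0.65) = 0.4225/0.6500 = 0.6500
Terminal stock prices: S_uu = 211.3, S_ud = 105.6, S_dd = 52.81
Terminal payoffs (K − S): max(-101.3, 0) = 0, max(4.375, 0) = 4.375, max(57.19, 0) = 57.19
Node u (S = 162.5): V_u = e^(−0.07)·[0.6500·0.0000 + 0.3500·4.3750] = 1.4277
Node d (S = 81.25): V_d = e^(−0.07)·[0.6500·4.3750 + 0.3500·57.1875] = 21.3133
Node 0 (S = 125): V_0 = e^(−0.07)·[0.6500·1.4277 + 0.3500·21.3133] = 7.8204

$7.82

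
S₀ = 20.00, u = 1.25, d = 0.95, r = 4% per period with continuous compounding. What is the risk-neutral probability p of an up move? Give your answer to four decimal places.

p = 0.3027

Risk-neutral probability p = (e^0.04 − 0.95)/(1.25 − 0.95) = 0.0908/0.3000 = 0.3027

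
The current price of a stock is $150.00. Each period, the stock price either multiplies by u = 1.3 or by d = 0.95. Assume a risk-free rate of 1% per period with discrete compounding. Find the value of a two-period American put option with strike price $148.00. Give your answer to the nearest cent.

Risk-neutral probability p = (1 + 0.01 − 0.95)/(1.3 − 0.95) = 0.0600/0.3500 = 0.1714
Terminal stock prices: S_uu = 253.5, S_ud = 185.2, S_dd = 135.4
Terminal payoffs (K − S): max(-105.5, 0) = 0, max(-37.25, 0) = 0, max(12.62, 0) = 12.62
Node u (S = 195): continuation = 1/1.01·[0.1714·0.0000 + 0.8286·0.0000] = 0.0000; exercise value = 0.0000 ≤ continuation, so V_u = 0.0000
Node d (S = 142.5): continuation = 1/1.01·[0.1714·0.0000 + 0.8286·12.6250] = 10.3571; exercise value = 5.5000 ≤ continuation, so V_d = 10.3571
Node 0 (S = 150): continuation = 1/1.01·[0.1714·0.0000 + 0.8286·10.3571] = 8.4967; exercise value = 0.0000 ≤ continuation, so V_0 = 8.4967

$8.50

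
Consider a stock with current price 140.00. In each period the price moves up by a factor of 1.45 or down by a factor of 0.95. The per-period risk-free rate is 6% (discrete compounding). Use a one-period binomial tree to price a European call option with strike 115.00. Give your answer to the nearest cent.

Risk-neutral probability p = (1 + 0.06 − 0.95)/(1.45 − 0.95) = 0.1100/0.5000 = 0.2200
Terminal stock prices: S_u = 203, S_d = 133
Terminal payoffs (S − K): max(88, 0) = 88, max(18, 0) = 18
Node 0 (S = 140): V_0 = 1/1.06·[0.2200·88.0000 + 0.7800·18.0000] = 31.5094

31.51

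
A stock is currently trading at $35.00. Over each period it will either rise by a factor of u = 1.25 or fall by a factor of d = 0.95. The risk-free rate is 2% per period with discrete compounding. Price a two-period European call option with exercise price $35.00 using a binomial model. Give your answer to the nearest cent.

Risk-neutral probability p = (1 + 0.02 − 0.95)/(1.25 − 0.95) = 0.0700/0.3000 = 0.2333
Terminal stock prices: S_uu = 54.69, S_ud = 41.56, S_dd = 31.59
Terminal payoffs (S − K): max(19.69, 0) = 19.69, max(6.562, 0) = 6.562, max(-3.413, 0) = 0
Node u (S = 43.75): V_u = 1/1.02·[0.2333·19.6875 + 0.7667·6.5625] = 9.4363
Node d (S = 33.25): V_d = 1/1.02·[0.2333·6.5625 + 0.7667·0.0000] = 1.5012
Node 0 (S = 35): V_0 = 1/1.02·[0.2333·9.4363 + 0.7667·1.5012] = 3.2870

$3.29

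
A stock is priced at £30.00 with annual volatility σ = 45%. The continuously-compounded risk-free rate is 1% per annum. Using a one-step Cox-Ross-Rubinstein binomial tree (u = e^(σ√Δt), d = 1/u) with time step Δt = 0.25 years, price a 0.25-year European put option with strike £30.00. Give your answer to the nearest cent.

CRR parameters: u = e^(σ√Δt) = e^(0.45·√0.25) = 1.2523, d = 1/u = 0.7985
Per-period rate: rΔt = 0.01·0.25 = 0.0025, so R = e^0.0025 = 1.0025
Risk-neutral probability p = (e^0.0025 − 0.7985)/(1.2523 − 0.7985) = 0.2040/0.4538 = 0.4495
Terminal stock prices: S_u = 37.57, S_d = 23.96
Terminal payoffs (K − S): max(-7.57, 0) = 0, max(6.045, 0) = 6.045
Node 0 (S = 30): V_0 = e^(−0.0025)·[0.4495·0.0000 + 0.5505·6.0445] = 3.3192

£3.32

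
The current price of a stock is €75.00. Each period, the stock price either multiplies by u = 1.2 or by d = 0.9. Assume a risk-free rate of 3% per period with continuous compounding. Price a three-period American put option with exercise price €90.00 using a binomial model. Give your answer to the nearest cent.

€15.00

Risk-neutral probability p = (e^0.03 − 0.9)/(1.2 − 0.9) = 0.1305/0.3000 = 0.4348
Terminal stock prices: S_uuu = 129.6, S_uud = 97.2, S_udd = 72.9, S_ddd = 54.68
Terminal payoffs (K − S): max(-39.6, 0) = 0, max(-7.2, 0) = 0, max(17.1, 0) = 17.1, max(35.32, 0) = 35.32
Node uu (S = 108): continuation = e^(−0.03)·[0.4348·0.0000 + 0.5652·0.0000] = 0.0000; exercise value = 0.0000 ≤ continuation, so V_uu = 0.0000
Node ud (S = 81): continuation = e^(−0.03)·[0.4348·0.0000 + 0.5652·17.1000] = 9.3785; exercise value = 9.0000 ≤ continuation, so V_ud = 9.3785
Node dd (S = 60.75): continuation = e^(−0.03)·[0.4348·17.1000 + 0.5652·35.3250] = 26.5901; exercise value = 29.2500 > continuation, so V_dd = 29.2500 (exercise)
Node u (S = 90): continuation = e^(−0.03)·[0.4348·0.0000 + 0.5652·9.3785] = 5.1436; exercise value = 0.0000 ≤ continuation, so V_u = 5.1436
Node d (S = 67.5): continuation = e^(−0.03)·[0.4348·9.3785 + 0.5652·29.2500] = 19.9998; exercise value = 22.5000 > continuation, so V_d = 22.5000 (exercise)
Node 0 (S = 75): continuation = e^(−0.03)·[0.4348·5.1436 + 0.5652·22.5000] = 14.5107; exercise value = 15.0000 > continuation, so V_0 = 15.0000 (exercise)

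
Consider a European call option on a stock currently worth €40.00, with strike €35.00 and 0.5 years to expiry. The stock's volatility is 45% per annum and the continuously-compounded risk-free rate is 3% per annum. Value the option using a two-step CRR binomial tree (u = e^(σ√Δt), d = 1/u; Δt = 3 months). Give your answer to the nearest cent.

CRR parameters: u = e^(σ√Δt) = e^(0.45·√0.25) = 1.2523, d = 1/u = 0.7985
Per-period rate: rΔt = 0.03·0.25 = 0.0075, so R = e^0.0075 = 1.0075
Risk-neutral probability p = (e^0.0075 − 0.7985)/(1.2523 − 0.7985) = 0.2090/0.4538 = 0.4606
Terminal stock prices: S_uu = 62.73, S_ud = 40, S_dd = 25.51
Terminal payoffs (S − K): max(27.73, 0) = 27.73, max(5, 0) = 5, max(-9.495, 0) = 0
Node u (S = 50.09): V_u = e^(−0.0075)·[0.4606·27.7325 + 0.5394·5.0000] = 15.3544
Node d (S = 31.94): V_d = e^(−0.0075)·[0.4606·5.0000 + 0.5394·0.0000] = 2.2857
Node 0 (S = 40): V_0 = e^(−0.0075)·[0.4606·15.3544 + 0.5394·2.2857] = 8.2428

€8.24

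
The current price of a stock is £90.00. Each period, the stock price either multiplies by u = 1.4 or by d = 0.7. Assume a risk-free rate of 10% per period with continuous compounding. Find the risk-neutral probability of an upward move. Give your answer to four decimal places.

p = 0.5788

Risk-neutral probability p = (e^0.1 − 0.7)/(1.4 − 0.7) = 0.4052/0.7000 = 0.5788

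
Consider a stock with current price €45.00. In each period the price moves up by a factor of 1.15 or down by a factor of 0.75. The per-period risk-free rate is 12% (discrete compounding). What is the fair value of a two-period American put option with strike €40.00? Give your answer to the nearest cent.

Risk-neutral probability p = (1 + 0.12 − 0.75)/(1.15 − 0.75) = 0.3700/0.4000 = 0.9250
Terminal stock prices: S_uu = 59.51, S_ud = 38.81, S_dd = 25.31
Terminal payoffs (K − S): max(-19.51, 0) = 0, max(1.188, 0) = 1.188, max(14.69, 0) = 14.69
Node u (S = 51.75): continuation = 1/1.12·[0.9250·0.0000 + 0.0750·1.1875] = 0.0795; exercise value = 0.0000 ≤ continuation, so V_u = 0.0795
Node d (S = 33.75): continuation = 1/1.12·[0.9250·1.1875 + 0.0750·14.6875] = 1.9643; exercise value = 6.2500 > continuation, so V_d = 6.2500 (exercise)
Node 0 (S = 45): continuation = 1/1.12·[0.9250·0.0795 + 0.0750·6.2500] = 0.4842; exercise value = 0.0000 ≤ continuation, so V_0 = 0.4842

€0.48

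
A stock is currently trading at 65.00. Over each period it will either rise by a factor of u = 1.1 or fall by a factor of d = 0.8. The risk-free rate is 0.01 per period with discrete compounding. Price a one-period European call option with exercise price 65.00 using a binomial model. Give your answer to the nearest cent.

Risk-neutral probability p = (1 + 0.01 − 0.8)/(1.1 − 0.8) = 0.2100/0.3000 = 0.7000
Terminal stock prices: S_u = 71.5, S_d = 52
Terminal payoffs (S − K): max(6.5, 0) = 6.5, max(-13, 0) = 0
Node 0 (S = 65): V_0 = 1/1.01·[0.7000·6.5000 + 0.3000·0.0000] = 4.5050

4.50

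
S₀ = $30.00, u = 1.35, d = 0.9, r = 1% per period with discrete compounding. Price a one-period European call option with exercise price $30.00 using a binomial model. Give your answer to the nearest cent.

$2.54

Risk-neutral probability p = (1 + 0.01 − 0.9)/(1.35 − 0.9) = 0.1100/0.4500 = 0.2444
Terminal stock prices: S_u = 40.5, S_d = 27
Terminal payoffs (S − K): max(10.5, 0) = 10.5, max(-3, 0) = 0
Node 0 (S = 30): V_0 = 1/1.01·[0.2444·10.5000 + 0.7556·0.0000] = 2.5413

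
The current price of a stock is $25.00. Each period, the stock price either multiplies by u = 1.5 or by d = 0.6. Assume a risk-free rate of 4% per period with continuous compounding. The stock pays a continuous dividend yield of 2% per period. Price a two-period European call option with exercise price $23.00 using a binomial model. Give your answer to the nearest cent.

$6.69

Per-period risk-free factor R = e^0.04 = 1.0408; dividend-adjusted growth = e^(0.04−0.02) = 1.0202.
Risk-neutral probability p = (1.0202 − 0.6)/(1.5 − 0.6) = 0.4202/0.9000 = 0.4669
Terminal stock prices: S_uu = 56.25, S_ud = 22.5, S_dd = 9
Terminal payoffs (S − K): max(33.25, 0) = 33.25, max(-0.5, 0) = 0, max(-14, 0) = 0
Node u (S = 37.5): V_u = e^(−0.04)·[0.4669·33.2500 + 0.5331·0.0000] = 14.9154
Node d (S = 15): V_d = e^(−0.04)·[0.4669·0.0000 + 0.5331·0.0000] = 0.0000
Node 0 (S = 25): V_0 = e^(−0.04)·[0.4669·14.9154 + 0.5331·0.0000] = 6.6908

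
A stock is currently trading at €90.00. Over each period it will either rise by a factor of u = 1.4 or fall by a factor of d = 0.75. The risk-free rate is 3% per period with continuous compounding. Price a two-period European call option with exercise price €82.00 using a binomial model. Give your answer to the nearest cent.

Risk-neutral probability p = (e^0.03 − 0.75)/(1.4 − 0.75) = 0.2805/0.6500 = 0.4315
Terminal stock prices: S_uu = 176.4, S_ud = 94.5, S_dd = 50.62
Terminal payoffs (S − K): max(94.4, 0) = 94.4, max(12.5, 0) = 12.5, max(-31.38, 0) = 0
Node u (S = 126): V_u = e^(−0.03)·[0.4315·94.4000 + 0.5685·12.5000] = 46.4235
Node d (S = 67.5): V_d = e^(−0.03)·[0.4315·12.5000 + 0.5685·0.0000] = 5.2340
Node 0 (S = 90): V_0 = e^(−0.03)·[0.4315·46.4235 + 0.5685·5.2340] = 22.3260

€22.33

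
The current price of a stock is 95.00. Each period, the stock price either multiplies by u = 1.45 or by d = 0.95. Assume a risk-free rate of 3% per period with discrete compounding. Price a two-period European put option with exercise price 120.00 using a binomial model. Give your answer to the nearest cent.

Risk-neutral probability p = (1 + 0.03 − 0.95)/(1.45 − 0.95) = 0.0800/0.5000 = 0.1600
Terminal stock prices: S_uu = 199.7, S_ud = 130.9, S_dd = 85.74
Terminal payoffs (K − S): max(-79.74, 0) = 0, max(-10.86, 0) = 0, max(34.26, 0) = 34.26
Node u (S = 137.8): V_u = 1/1.03·[0.1600·0.0000 + 0.8400·0.0000] = 0.0000
Node d (S = 90.25): V_d = 1/1.03·[0.1600·0.0000 + 0.8400·34.2625] = 27.9422
Node 0 (S = 95): V_0 = 1/1.03·[0.1600·0.0000 + 0.8400·27.9422] = 22.7878

22.79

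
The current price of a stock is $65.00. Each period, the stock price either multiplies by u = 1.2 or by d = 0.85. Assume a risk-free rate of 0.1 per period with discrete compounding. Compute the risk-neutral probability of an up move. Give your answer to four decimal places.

Risk-neutral probability p = (1 + 0.1 − 0.85)/(1.2 − 0.85) = 0.2500/0.3500 = 0.7143

p = 0.7143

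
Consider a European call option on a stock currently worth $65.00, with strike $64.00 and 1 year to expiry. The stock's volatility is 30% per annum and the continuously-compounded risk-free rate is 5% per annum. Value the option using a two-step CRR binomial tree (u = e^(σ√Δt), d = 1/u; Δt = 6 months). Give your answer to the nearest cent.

CRR parameters: u = e^(σ√Δt) = e^(0.3·√0.5) = 1.2363, d = 1/u = 0.8089
Per-period rate: rΔt = 0.05·0.5 = 0.025, so R = e^0.025 = 1.0253
Risk-neutral probability p = (e^0.025 − 0.8089)/(1.2363 − 0.8089) = 0.2165/0.4275 = 0.5064
Terminal stock prices: S_uu = 99.35, S_ud = 65, S_dd = 42.53
Terminal payoffs (S − K): max(35.35, 0) = 35.35, max(1, 0) = 1, max(-21.47, 0) = 0
Node u (S = 80.36): V_u = e^(−0.025)·[0.5064·35.3502 + 0.4936·1.0000] = 17.9404
Node d (S = 52.58): V_d = e^(−0.025)·[0.5064·1.0000 + 0.4936·0.0000] = 0.4939
Node 0 (S = 65): V_0 = e^(−0.025)·[0.5064·17.9404 + 0.4936·0.4939] = 9.0983

$9.10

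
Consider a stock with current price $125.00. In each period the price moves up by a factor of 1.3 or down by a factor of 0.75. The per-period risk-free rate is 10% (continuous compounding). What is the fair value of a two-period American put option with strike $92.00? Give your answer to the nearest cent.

Risk-neutral probability p = (e^0.1 − 0.75)/(1.3 − 0.75) = 0.3552/0.5500 = 0.6458
Terminal stock prices: S_uu = 211.3, S_ud = 121.9, S_dd = 70.31
Terminal payoffs (K − S): max(-119.3, 0) = 0, max(-29.88, 0) = 0, max(21.69, 0) = 21.69
Node u (S = 162.5): continuation = e^(−0.1)·[0.6458·0.0000 + 0.3542·0.0000] = 0.0000; exercise value = 0.0000 ≤ continuation, so V_u = 0.0000
Node d (S = 93.75): continuation = e^(−0.1)·[0.6458·0.0000 + 0.3542·21.6875] = 6.9514; exercise value = 0.0000 ≤ continuation, so V_d = 6.9514
Node 0 (S = 125): continuation = e^(−0.1)·[0.6458·0.0000 + 0.3542·6.9514] = 2.2281; exercise value = 0.0000 ≤ continuation, so V_0 = 2.2281

$2.23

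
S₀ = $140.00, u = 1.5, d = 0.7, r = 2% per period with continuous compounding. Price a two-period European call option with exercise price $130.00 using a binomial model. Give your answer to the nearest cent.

$36.32

Risk-neutral probability p = (e^0.02 − 0.7)/(1.5 − 0.7) = 0.3202/0.8000 = 0.4003
Terminal stock prices: S_uu = 315, S_ud = 147, S_dd = 68.6
Terminal payoffs (S − K): max(185, 0) = 185, max(17, 0) = 17, max(-61.4, 0) = 0
Node u (S = 210): V_u = e^(−0.02)·[0.4003·185.0000 + 0.5997·17.0000] = 82.5742
Node d (S = 98): V_d = e^(−0.02)·[0.4003·17.0000 + 0.5997·0.0000] = 6.6695
Node 0 (S = 140): V_0 = e^(−0.02)·[0.4003·82.5742 + 0.5997·6.6695] = 36.3169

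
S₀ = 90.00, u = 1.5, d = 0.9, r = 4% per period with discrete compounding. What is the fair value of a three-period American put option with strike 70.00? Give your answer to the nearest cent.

1.76

Risk-neutral probability p = (1 + 0.04 − 0.9)/(1.5 − 0.9) = 0.1400/0.6000 = 0.2333
Terminal stock prices: S_uuu = 303.8, S_uud = 182.2, S_udd = 109.4, S_ddd = 65.61
Terminal payoffs (K − S): max(-233.8, 0) = 0, max(-112.2, 0) = 0, max(-39.35, 0) = 0, max(4.39, 0) = 4.39
Node uu (S = 202.5): continuation = 1/1.04·[0.2333·0.0000 + 0.7667·0.0000] = 0.0000; exercise value = 0.0000 ≤ continuation, so V_uu = 0.0000
Node ud (S = 121.5): continuation = 1/1.04·[0.2333·0.0000 + 0.7667·0.0000] = 0.0000; exercise value = 0.0000 ≤ continuation, so V_ud = 0.0000
Node dd (S = 72.9): continuation = 1/1.04·[0.2333·0.0000 + 0.7667·4.3900] = 3.2362; exercise value = 0.0000 ≤ continuation, so V_dd = 3.2362
Node u (S = 135): continuation = 1/1.04·[0.2333·0.0000 + 0.7667·0.0000] = 0.0000; exercise value = 0.0000 ≤ continuation, so V_u = 0.0000
Node d (S = 81): continuation = 1/1.04·[0.2333·0.0000 + 0.7667·3.2362] = 2.3857; exercise value = 0.0000 ≤ continuation, so V_d = 2.3857
Node 0 (S = 90): continuation = 1/1.04·[0.2333·0.0000 + 0.7667·2.3857] = 1.7587; exercise value = 0.0000 ≤ continuation, so V_0 = 1.7587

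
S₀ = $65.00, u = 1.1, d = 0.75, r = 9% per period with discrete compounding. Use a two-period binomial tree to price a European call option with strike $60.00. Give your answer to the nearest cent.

Risk-neutral probability p = (1 + 0.09 − 0.75)/(1.1 − 0.75) = 0.3400/0.3500 = 0.9714
Terminal stock prices: S_uu = 78.65, S_ud = 53.62, S_dd = 36.56
Terminal payoffs (S − K): max(18.65, 0) = 18.65, max(-6.375, 0) = 0, max(-23.44, 0) = 0
Node u (S = 71.5): V_u = 1/1.09·[0.9714·18.6500 + 0.0286·0.0000] = 16.6212
Node d (S = 48.75): V_d = 1/1.09·[0.9714·0.0000 + 0.0286·0.0000] = 0.0000
Node 0 (S = 65): V_0 = 1/1.09·[0.9714·16.6212 + 0.0286·0.0000] = 14.8132

$14.81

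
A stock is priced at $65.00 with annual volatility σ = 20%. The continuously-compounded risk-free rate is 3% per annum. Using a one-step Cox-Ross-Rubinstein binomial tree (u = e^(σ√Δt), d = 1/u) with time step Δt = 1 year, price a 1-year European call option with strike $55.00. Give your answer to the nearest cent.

CRR parameters: u = e^(σ√Δt) = e^(0.2·√1) = 1.2214, d = 1/u = 0.8187
Per-period rate: rΔt = 0.03·1 = 0.03, so R = e^0.03 = 1.0305
Risk-neutral probability p = (e^0.03 − 0.8187)/(1.2214 − 0.8187) = 0.2117/0.4027 = 0.5258
Terminal stock prices: S_u = 79.39, S_d = 53.22
Terminal payoffs (S − K): max(24.39, 0) = 24.39, max(-1.783, 0) = 0
Node 0 (S = 65): V_0 = e^(−0.03)·[0.5258·24.3912 + 0.4742·0.0000] = 12.4458

$12.45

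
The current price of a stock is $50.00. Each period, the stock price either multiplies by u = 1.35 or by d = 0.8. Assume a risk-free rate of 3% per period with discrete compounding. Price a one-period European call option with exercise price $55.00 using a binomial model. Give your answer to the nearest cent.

$5.08

Risk-neutral probability p = (1 + 0.03 − 0.8)/(1.35 − 0.8) = 0.2300/0.5500 = 0.4182
Terminal stock prices: S_u = 67.5, S_d = 40
Terminal payoffs (S − K): max(12.5, 0) = 12.5, max(-15, 0) = 0
Node 0 (S = 50): V_0 = 1/1.03·[0.4182·12.5000 + 0.5818·0.0000] = 5.0750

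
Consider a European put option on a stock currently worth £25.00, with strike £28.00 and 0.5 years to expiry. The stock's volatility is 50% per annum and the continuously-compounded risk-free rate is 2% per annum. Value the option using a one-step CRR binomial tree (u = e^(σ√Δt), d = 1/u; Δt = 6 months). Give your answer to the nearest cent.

CRR parameters: u = e^(σ√Δt) = e^(0.5·√0.5) = 1.4241, d = 1/u = 0.7022
Per-period rate: rΔt = 0.02·0.5 = 0.01, so R = e^0.01 = 1.0101
Risk-neutral probability p = (e^0.01 − 0.7022)/(1.4241 − 0.7022) = 0.3079/0.7219 = 0.4264
Terminal stock prices: S_u = 35.6, S_d = 17.55
Terminal payoffs (K − S): max(-7.603, 0) = 0, max(10.45, 0) = 10.45
Node 0 (S = 25): V_0 = e^(−0.01)·[0.4264·0.0000 + 0.5736·10.4453] = 5.9314

£5.93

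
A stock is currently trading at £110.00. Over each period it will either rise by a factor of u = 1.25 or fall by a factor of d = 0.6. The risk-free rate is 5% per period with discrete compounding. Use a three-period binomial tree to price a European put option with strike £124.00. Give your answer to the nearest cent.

£23.15

Risk-neutral probability p = (1 + 0.05 − 0.6)/(1.25 − 0.6) = 0.4500/0.6500 = 0.6923
Terminal stock prices: S_uuu = 214.8, S_uud = 103.1, S_udd = 49.5, S_ddd = 23.76
Terminal payoffs (K − S): max(-90.84, 0) = 0, max(20.88, 0) = 20.88, max(74.5, 0) = 74.5, max(100.2, 0) = 100.2
Node uu (S = 171.9): V_uu = 1/1.05·[0.6923·0.0000 + 0.3077·20.8750] = 6.1172
Node ud (S = 82.5): V_ud = 1/1.05·[0.6923·20.8750 + 0.3077·74.5000] = 35.5952
Node dd (S = 39.6): V_dd = 1/1.05·[0.6923·74.5000 + 0.3077·100.2400] = 78.4952
Node u (S = 137.5): V_u = 1/1.05·[0.6923·6.1172 + 0.3077·35.5952] = 14.4642
Node d (S = 66): V_d = 1/1.05·[0.6923·35.5952 + 0.3077·78.4952] = 46.4717
Node 0 (S = 110): V_0 = 1/1.05·[0.6923·14.4642 + 0.3077·46.4717] = 23.1549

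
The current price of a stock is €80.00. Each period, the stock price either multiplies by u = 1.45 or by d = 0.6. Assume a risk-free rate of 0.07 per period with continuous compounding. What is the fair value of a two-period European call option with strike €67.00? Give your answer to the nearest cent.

Risk-neutral probability p = (e^0.07 − 0.6)/(1.45 − 0.6) = 0.4725/0.8500 = 0.5559
Terminal stock prices: S_uu = 168.2, S_ud = 69.6, S_dd = 28.8
Terminal payoffs (S − K): max(101.2, 0) = 101.2, max(2.6, 0) = 2.6, max(-38.2, 0) = 0
Node u (S = 116): V_u = e^(−0.07)·[0.5559·101.2000 + 0.4441·2.6000] = 53.5296
Node d (S = 48): V_d = e^(−0.07)·[0.5559·2.6000 + 0.4441·0.0000] = 1.3476
Node 0 (S = 80): V_0 = e^(−0.07)·[0.5559·53.5296 + 0.4441·1.3476] = 28.3030

€28.30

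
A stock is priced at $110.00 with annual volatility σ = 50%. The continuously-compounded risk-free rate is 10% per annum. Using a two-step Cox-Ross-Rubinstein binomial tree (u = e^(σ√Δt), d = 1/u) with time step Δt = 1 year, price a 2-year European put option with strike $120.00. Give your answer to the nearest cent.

$21.80

CRR parameters: u = e^(σ√Δt) = e^(0.5·√1) = 1.6487, d = 1/u = 0.6065
Per-period rate: rΔt = 0.1·1 = 0.1, so R = e^0.1 = 1.1052
Risk-neutral probability p = (e^0.1 − 0.6065)/(1.6487 − 0.6065) = 0.4986/1.0422 = 0.4785
Terminal stock prices: S_uu = 299, S_ud = 110, S_dd = 40.47
Terminal payoffs (K − S): max(-179, 0) = 0, max(10, 0) = 10, max(79.53, 0) = 79.53
Node u (S = 181.4): V_u = e^(−0.1)·[0.4785·0.0000 + 0.5215·10.0000] = 4.7191
Node d (S = 66.72): V_d = e^(−0.1)·[0.4785·10.0000 + 0.5215·79.5333] = 41.8621
Node 0 (S = 110): V_0 = e^(−0.1)·[0.4785·4.7191 + 0.5215·41.8621] = 21.7984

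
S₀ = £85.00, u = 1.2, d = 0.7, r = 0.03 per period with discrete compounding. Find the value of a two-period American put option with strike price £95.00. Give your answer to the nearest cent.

Risk-neutral probability p = (1 + 0.03 − 0.7)/(1.2 − 0.7) = 0.3300/0.5000 = 0.6600
Terminal stock prices: S_uu = 122.4, S_ud = 71.4, S_dd = 41.65
Terminal payoffs (K − S): max(-27.4, 0) = 0, max(23.6, 0) = 23.6, max(53.35, 0) = 53.35
Node u (S = 102): continuation = 1/1.03·[0.6600·0.0000 + 0.3400·23.6000] = 7.7903; exercise value = 0.0000 ≤ continuation, so V_u = 7.7903
Node d (S = 59.5): continuation = 1/1.03·[0.6600·23.6000 + 0.3400·53.3500] = 32.7330; exercise value = 35.5000 > continuation, so V_d = 35.5000 (exercise)
Node 0 (S = 85): continuation = 1/1.03·[0.6600·7.7903 + 0.3400·35.5000] = 16.7103; exercise value = 10.0000 ≤ continuation, so V_0 = 16.7103

£16.71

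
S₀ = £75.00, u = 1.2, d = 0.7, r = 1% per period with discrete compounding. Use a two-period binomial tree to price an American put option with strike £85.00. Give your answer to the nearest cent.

£17.31

Risk-neutral probability p = (1 + 0.01 − 0.7)/(1.2 − 0.7) = 0.3100/0.5000 = 0.6200
Terminal stock prices: S_uu = 108, S_ud = 63, S_dd = 36.75
Terminal payoffs (K − S): max(-23, 0) = 0, max(22, 0) = 22, max(48.25, 0) = 48.25
Node u (S = 90): continuation = 1/1.01·[0.6200·0.0000 + 0.3800·22.0000] = 8.2772; exercise value = 0.0000 ≤ continuation, so V_u = 8.2772
Node d (S = 52.5): continuation = 1/1.01·[0.6200·22.0000 + 0.3800·48.2500] = 31.6584; exercise value = 32.5000 > continuation, so V_d = 32.5000 (exercise)
Node 0 (S = 75): continuation = 1/1.01·[0.6200·8.2772 + 0.3800·32.5000] = 17.3088; exercise value = 10.0000 ≤ continuation, so V_0 = 17.3088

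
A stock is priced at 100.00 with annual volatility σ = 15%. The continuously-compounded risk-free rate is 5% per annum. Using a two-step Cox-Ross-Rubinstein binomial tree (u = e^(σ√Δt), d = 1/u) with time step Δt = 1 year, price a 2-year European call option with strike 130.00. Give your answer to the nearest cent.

CRR parameters: u = e^(σ√Δt) = e^(0.15·√1) = 1.1618, d = 1/u = 0.8607
Per-period rate: rΔt = 0.05·1 = 0.05, so R = e^0.05 = 1.0513
Risk-neutral probability p = (e^0.05 − 0.8607)/(1.1618 − 0.8607) = 0.1906/0.3011 = 0.6328
Terminal stock prices: S_uu = 135, S_ud = 100, S_dd = 74.08
Terminal payoffs (S − K): max(4.986, 0) = 4.986, max(-30, 0) = 0, max(-55.92, 0) = 0
Node u (S = 116.2): V_u = e^(−0.05)·[0.6328·4.9859 + 0.3672·0.0000] = 3.0014
Node d (S = 86.07): V_d = e^(−0.05)·[0.6328·0.0000 + 0.3672·0.0000] = 0.0000
Node 0 (S = 100): V_0 = e^(−0.05)·[0.6328·3.0014 + 0.3672·0.0000] = 1.8067

1.81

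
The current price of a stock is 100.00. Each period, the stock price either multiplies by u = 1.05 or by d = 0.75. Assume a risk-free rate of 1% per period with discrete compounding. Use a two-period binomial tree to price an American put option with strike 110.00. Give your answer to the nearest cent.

Risk-neutral probability p = (1 + 0.01 − 0.75)/(1.05 − 0.75) = 0.2600/0.3000 = 0.8667
Terminal stock prices: S_uu = 110.2, S_ud = 78.75, S_dd = 56.25
Terminal payoffs (K − S): max(-0.25, 0) = 0, max(31.25, 0) = 31.25, max(53.75, 0) = 53.75
Node u (S = 105): continuation = 1/1.01·[0.8667·0.0000 + 0.1333·31.2500] = 4.1254; exercise value = 5.0000 > continuation, so V_u = 5.0000 (exercise)
Node d (S = 75): continuation = 1/1.01·[0.8667·31.2500 + 0.1333·53.7500] = 33.9109; exercise value = 35.0000 > continuation, so V_d = 35.0000 (exercise)
Node 0 (S = 100): continuation = 1/1.01·[0.8667·5.0000 + 0.1333·35.0000] = 8.9109; exercise value = 10.0000 > continuation, so V_0 = 10.0000 (exercise)

10.00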